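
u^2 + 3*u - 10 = (u - 2)*(u + 5)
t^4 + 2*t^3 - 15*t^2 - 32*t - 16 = (t - 4)*(t + 1)^2*(t + 4)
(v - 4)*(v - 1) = v^2 - 5*v + 4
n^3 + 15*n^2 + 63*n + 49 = (n + 1)*(n + 7)^2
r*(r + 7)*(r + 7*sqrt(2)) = r^3 + 7*r^2 + 7*sqrt(2)*r^2 + 49*sqrt(2)*r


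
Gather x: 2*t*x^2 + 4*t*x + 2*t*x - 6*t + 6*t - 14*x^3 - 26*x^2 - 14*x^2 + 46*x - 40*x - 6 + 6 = -14*x^3 + x^2*(2*t - 40) + x*(6*t + 6)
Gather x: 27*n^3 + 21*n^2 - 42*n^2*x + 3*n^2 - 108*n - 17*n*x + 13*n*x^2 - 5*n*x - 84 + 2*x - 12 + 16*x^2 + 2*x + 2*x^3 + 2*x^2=27*n^3 + 24*n^2 - 108*n + 2*x^3 + x^2*(13*n + 18) + x*(-42*n^2 - 22*n + 4) - 96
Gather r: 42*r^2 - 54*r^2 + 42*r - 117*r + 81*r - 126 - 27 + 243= -12*r^2 + 6*r + 90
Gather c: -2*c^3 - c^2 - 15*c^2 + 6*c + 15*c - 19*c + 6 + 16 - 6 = -2*c^3 - 16*c^2 + 2*c + 16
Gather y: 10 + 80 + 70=160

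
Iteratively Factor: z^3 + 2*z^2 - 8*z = (z)*(z^2 + 2*z - 8) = z*(z - 2)*(z + 4)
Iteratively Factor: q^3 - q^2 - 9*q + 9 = (q - 1)*(q^2 - 9) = (q - 3)*(q - 1)*(q + 3)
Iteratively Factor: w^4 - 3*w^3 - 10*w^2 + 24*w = (w + 3)*(w^3 - 6*w^2 + 8*w) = w*(w + 3)*(w^2 - 6*w + 8) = w*(w - 2)*(w + 3)*(w - 4)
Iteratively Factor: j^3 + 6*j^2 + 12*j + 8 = (j + 2)*(j^2 + 4*j + 4) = (j + 2)^2*(j + 2)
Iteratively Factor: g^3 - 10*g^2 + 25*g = (g - 5)*(g^2 - 5*g) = (g - 5)^2*(g)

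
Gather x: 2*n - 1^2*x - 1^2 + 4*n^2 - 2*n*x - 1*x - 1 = 4*n^2 + 2*n + x*(-2*n - 2) - 2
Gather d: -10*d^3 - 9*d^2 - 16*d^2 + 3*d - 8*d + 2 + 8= -10*d^3 - 25*d^2 - 5*d + 10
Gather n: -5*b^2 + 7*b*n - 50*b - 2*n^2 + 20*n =-5*b^2 - 50*b - 2*n^2 + n*(7*b + 20)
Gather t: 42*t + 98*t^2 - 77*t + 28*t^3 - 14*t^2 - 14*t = 28*t^3 + 84*t^2 - 49*t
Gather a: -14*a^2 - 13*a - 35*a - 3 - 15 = -14*a^2 - 48*a - 18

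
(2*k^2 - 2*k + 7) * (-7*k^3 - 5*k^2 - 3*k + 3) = -14*k^5 + 4*k^4 - 45*k^3 - 23*k^2 - 27*k + 21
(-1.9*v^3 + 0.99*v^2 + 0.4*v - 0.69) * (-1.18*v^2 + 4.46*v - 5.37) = 2.242*v^5 - 9.6422*v^4 + 14.1464*v^3 - 2.7181*v^2 - 5.2254*v + 3.7053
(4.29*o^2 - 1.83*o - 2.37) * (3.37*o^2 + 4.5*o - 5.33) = 14.4573*o^4 + 13.1379*o^3 - 39.0876*o^2 - 0.911100000000001*o + 12.6321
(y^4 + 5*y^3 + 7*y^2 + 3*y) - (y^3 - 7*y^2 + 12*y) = y^4 + 4*y^3 + 14*y^2 - 9*y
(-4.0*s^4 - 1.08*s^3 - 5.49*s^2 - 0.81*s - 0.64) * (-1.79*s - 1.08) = 7.16*s^5 + 6.2532*s^4 + 10.9935*s^3 + 7.3791*s^2 + 2.0204*s + 0.6912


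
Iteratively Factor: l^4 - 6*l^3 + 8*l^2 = (l)*(l^3 - 6*l^2 + 8*l) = l*(l - 4)*(l^2 - 2*l) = l^2*(l - 4)*(l - 2)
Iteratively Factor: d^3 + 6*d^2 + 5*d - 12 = (d - 1)*(d^2 + 7*d + 12) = (d - 1)*(d + 4)*(d + 3)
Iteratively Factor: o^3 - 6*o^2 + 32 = (o - 4)*(o^2 - 2*o - 8) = (o - 4)*(o + 2)*(o - 4)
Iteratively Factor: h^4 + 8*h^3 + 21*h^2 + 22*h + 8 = (h + 4)*(h^3 + 4*h^2 + 5*h + 2) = (h + 2)*(h + 4)*(h^2 + 2*h + 1) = (h + 1)*(h + 2)*(h + 4)*(h + 1)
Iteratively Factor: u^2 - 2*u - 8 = (u - 4)*(u + 2)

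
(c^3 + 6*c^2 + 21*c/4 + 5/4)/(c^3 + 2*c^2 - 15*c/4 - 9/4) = (2*c^2 + 11*c + 5)/(2*c^2 + 3*c - 9)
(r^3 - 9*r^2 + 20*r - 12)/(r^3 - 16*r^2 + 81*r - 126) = (r^2 - 3*r + 2)/(r^2 - 10*r + 21)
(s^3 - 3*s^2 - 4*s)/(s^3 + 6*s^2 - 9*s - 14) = s*(s - 4)/(s^2 + 5*s - 14)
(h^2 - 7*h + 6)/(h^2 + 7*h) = (h^2 - 7*h + 6)/(h*(h + 7))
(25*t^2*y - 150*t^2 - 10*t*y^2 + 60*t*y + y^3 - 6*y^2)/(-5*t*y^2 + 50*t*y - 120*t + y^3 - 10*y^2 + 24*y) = (-5*t + y)/(y - 4)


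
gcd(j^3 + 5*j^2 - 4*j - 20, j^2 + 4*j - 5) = j + 5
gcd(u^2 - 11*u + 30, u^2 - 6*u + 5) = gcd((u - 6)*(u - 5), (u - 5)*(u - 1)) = u - 5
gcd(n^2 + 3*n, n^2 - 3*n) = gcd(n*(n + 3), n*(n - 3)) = n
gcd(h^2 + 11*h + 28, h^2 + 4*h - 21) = h + 7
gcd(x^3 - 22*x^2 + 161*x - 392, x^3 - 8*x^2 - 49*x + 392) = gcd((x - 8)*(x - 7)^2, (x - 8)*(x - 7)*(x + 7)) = x^2 - 15*x + 56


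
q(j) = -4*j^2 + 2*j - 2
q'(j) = 2 - 8*j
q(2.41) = -20.41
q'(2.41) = -17.28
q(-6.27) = -171.79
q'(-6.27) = 52.16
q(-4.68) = -98.97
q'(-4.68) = 39.44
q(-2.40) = -29.84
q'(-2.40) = 21.20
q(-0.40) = -3.44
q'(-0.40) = 5.20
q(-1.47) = -13.58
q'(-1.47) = 13.76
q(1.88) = -12.38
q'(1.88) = -13.04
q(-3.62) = -61.66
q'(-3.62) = 30.96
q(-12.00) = -602.00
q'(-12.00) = 98.00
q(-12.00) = -602.00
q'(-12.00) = 98.00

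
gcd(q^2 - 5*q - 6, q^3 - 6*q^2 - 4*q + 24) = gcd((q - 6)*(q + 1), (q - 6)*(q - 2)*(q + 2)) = q - 6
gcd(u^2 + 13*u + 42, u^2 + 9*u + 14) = u + 7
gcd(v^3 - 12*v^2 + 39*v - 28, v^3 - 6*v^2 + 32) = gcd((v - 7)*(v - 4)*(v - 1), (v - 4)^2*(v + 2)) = v - 4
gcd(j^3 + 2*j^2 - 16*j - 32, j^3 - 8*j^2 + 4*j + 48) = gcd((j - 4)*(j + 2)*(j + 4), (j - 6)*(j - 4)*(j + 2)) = j^2 - 2*j - 8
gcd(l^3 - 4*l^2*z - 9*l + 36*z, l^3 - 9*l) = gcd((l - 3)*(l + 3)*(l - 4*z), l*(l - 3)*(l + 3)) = l^2 - 9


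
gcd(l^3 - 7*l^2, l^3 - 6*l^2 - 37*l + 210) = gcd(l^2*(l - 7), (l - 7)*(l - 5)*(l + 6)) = l - 7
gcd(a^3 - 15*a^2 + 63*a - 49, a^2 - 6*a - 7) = a - 7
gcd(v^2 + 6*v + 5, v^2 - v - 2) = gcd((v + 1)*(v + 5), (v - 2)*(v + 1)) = v + 1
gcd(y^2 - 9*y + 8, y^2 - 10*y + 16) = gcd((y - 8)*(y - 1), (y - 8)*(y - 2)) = y - 8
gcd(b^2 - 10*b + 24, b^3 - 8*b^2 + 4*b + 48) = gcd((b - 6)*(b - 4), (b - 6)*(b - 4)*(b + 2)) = b^2 - 10*b + 24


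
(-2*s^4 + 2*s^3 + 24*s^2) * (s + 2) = -2*s^5 - 2*s^4 + 28*s^3 + 48*s^2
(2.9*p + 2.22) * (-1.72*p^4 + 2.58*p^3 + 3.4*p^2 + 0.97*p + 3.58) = -4.988*p^5 + 3.6636*p^4 + 15.5876*p^3 + 10.361*p^2 + 12.5354*p + 7.9476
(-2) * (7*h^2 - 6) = 12 - 14*h^2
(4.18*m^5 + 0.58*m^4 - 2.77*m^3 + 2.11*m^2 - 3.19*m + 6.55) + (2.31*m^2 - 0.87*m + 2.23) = 4.18*m^5 + 0.58*m^4 - 2.77*m^3 + 4.42*m^2 - 4.06*m + 8.78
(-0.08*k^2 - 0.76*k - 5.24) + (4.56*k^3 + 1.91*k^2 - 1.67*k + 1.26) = 4.56*k^3 + 1.83*k^2 - 2.43*k - 3.98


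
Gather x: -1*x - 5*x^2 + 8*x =-5*x^2 + 7*x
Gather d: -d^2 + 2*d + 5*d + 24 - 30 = -d^2 + 7*d - 6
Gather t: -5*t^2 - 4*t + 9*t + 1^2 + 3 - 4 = -5*t^2 + 5*t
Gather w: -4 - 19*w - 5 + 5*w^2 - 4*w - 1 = 5*w^2 - 23*w - 10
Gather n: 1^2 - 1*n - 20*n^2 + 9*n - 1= -20*n^2 + 8*n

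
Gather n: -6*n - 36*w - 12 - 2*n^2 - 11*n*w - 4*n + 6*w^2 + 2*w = -2*n^2 + n*(-11*w - 10) + 6*w^2 - 34*w - 12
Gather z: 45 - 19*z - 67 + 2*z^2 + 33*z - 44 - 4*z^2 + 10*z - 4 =-2*z^2 + 24*z - 70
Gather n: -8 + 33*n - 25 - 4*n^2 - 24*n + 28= -4*n^2 + 9*n - 5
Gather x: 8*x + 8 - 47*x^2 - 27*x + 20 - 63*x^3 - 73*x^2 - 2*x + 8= -63*x^3 - 120*x^2 - 21*x + 36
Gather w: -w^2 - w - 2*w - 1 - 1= -w^2 - 3*w - 2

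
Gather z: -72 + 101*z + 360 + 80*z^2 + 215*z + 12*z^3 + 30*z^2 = 12*z^3 + 110*z^2 + 316*z + 288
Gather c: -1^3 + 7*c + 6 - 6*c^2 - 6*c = -6*c^2 + c + 5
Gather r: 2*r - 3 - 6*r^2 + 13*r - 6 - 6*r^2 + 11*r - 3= -12*r^2 + 26*r - 12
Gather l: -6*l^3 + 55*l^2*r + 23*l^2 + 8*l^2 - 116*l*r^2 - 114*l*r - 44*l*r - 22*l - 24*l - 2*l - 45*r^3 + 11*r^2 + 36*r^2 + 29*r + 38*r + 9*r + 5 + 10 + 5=-6*l^3 + l^2*(55*r + 31) + l*(-116*r^2 - 158*r - 48) - 45*r^3 + 47*r^2 + 76*r + 20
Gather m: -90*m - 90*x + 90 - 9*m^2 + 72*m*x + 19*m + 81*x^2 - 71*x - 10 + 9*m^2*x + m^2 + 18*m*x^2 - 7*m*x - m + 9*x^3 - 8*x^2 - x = m^2*(9*x - 8) + m*(18*x^2 + 65*x - 72) + 9*x^3 + 73*x^2 - 162*x + 80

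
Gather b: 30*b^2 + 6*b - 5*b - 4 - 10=30*b^2 + b - 14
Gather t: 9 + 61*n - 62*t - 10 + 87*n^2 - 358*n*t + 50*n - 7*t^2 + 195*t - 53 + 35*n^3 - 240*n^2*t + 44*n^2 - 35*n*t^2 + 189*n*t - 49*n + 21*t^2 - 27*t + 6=35*n^3 + 131*n^2 + 62*n + t^2*(14 - 35*n) + t*(-240*n^2 - 169*n + 106) - 48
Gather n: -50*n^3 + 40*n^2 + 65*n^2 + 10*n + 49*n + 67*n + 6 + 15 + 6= -50*n^3 + 105*n^2 + 126*n + 27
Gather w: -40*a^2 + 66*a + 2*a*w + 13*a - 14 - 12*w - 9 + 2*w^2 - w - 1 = -40*a^2 + 79*a + 2*w^2 + w*(2*a - 13) - 24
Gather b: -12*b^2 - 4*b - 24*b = -12*b^2 - 28*b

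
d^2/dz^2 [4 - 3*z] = 0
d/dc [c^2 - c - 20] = 2*c - 1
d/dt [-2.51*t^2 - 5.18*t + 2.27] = -5.02*t - 5.18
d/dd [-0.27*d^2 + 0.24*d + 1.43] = 0.24 - 0.54*d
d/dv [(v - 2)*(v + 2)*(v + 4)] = 3*v^2 + 8*v - 4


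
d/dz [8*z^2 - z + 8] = 16*z - 1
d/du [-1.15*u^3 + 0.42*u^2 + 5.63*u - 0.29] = -3.45*u^2 + 0.84*u + 5.63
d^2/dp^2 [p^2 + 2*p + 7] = 2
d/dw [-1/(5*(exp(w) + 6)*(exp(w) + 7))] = (2*exp(w) + 13)*exp(w)/(5*(exp(w) + 6)^2*(exp(w) + 7)^2)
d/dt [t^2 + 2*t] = 2*t + 2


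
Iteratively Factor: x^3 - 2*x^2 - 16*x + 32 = (x - 4)*(x^2 + 2*x - 8) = (x - 4)*(x + 4)*(x - 2)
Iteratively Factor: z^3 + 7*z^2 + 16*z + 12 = (z + 3)*(z^2 + 4*z + 4) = (z + 2)*(z + 3)*(z + 2)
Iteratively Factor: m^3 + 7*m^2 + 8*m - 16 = (m - 1)*(m^2 + 8*m + 16) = (m - 1)*(m + 4)*(m + 4)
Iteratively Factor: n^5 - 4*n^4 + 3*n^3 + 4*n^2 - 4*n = (n - 1)*(n^4 - 3*n^3 + 4*n) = (n - 1)*(n + 1)*(n^3 - 4*n^2 + 4*n) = (n - 2)*(n - 1)*(n + 1)*(n^2 - 2*n) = n*(n - 2)*(n - 1)*(n + 1)*(n - 2)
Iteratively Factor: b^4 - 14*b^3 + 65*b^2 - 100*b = (b - 5)*(b^3 - 9*b^2 + 20*b) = (b - 5)*(b - 4)*(b^2 - 5*b) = b*(b - 5)*(b - 4)*(b - 5)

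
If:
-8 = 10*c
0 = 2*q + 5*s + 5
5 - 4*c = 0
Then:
No Solution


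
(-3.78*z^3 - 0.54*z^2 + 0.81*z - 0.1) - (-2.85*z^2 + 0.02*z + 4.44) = -3.78*z^3 + 2.31*z^2 + 0.79*z - 4.54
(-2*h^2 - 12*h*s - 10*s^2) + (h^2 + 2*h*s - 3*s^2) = -h^2 - 10*h*s - 13*s^2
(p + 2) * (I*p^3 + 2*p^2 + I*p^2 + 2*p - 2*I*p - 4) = I*p^4 + 2*p^3 + 3*I*p^3 + 6*p^2 - 4*I*p - 8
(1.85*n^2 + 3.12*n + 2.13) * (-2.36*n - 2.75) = -4.366*n^3 - 12.4507*n^2 - 13.6068*n - 5.8575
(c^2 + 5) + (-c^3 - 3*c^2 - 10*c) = -c^3 - 2*c^2 - 10*c + 5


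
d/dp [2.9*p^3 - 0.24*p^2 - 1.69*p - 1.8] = 8.7*p^2 - 0.48*p - 1.69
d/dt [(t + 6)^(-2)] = -2/(t + 6)^3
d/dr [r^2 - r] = 2*r - 1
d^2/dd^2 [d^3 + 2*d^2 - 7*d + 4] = 6*d + 4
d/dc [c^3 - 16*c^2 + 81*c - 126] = 3*c^2 - 32*c + 81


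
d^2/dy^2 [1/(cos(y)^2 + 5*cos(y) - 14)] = (-4*sin(y)^4 + 83*sin(y)^2 - 205*cos(y)/4 - 15*cos(3*y)/4 - 1)/((cos(y) - 2)^3*(cos(y) + 7)^3)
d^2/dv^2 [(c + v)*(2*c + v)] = 2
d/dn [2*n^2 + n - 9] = 4*n + 1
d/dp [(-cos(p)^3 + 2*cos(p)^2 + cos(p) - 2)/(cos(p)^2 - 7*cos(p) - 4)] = (cos(p)^4 - 14*cos(p)^3 + 3*cos(p)^2 + 12*cos(p) + 18)*sin(p)/(sin(p)^2 + 7*cos(p) + 3)^2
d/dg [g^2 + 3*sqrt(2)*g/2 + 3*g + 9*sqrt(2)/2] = 2*g + 3*sqrt(2)/2 + 3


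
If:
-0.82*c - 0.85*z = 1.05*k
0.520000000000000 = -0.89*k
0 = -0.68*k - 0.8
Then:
No Solution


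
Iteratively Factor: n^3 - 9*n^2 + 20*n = (n - 5)*(n^2 - 4*n) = n*(n - 5)*(n - 4)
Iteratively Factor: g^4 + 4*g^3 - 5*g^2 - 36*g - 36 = (g + 2)*(g^3 + 2*g^2 - 9*g - 18) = (g + 2)*(g + 3)*(g^2 - g - 6) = (g + 2)^2*(g + 3)*(g - 3)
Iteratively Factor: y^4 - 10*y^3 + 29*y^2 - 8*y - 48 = (y - 4)*(y^3 - 6*y^2 + 5*y + 12) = (y - 4)^2*(y^2 - 2*y - 3) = (y - 4)^2*(y + 1)*(y - 3)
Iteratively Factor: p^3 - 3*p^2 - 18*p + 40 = (p + 4)*(p^2 - 7*p + 10) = (p - 5)*(p + 4)*(p - 2)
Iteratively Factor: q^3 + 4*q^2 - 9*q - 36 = (q + 3)*(q^2 + q - 12) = (q + 3)*(q + 4)*(q - 3)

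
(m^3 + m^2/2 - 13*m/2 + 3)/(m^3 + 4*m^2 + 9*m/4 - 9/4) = 2*(m - 2)/(2*m + 3)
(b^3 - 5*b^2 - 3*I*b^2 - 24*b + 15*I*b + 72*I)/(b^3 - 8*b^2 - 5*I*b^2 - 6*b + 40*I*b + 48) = (b + 3)/(b - 2*I)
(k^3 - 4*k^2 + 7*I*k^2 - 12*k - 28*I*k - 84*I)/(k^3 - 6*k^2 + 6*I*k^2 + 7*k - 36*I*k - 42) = (k + 2)/(k - I)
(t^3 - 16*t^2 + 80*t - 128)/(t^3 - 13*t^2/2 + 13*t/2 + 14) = 2*(t^2 - 12*t + 32)/(2*t^2 - 5*t - 7)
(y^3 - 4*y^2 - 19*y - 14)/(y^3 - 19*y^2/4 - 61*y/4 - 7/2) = 4*(y + 1)/(4*y + 1)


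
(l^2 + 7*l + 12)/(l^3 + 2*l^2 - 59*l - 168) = (l + 4)/(l^2 - l - 56)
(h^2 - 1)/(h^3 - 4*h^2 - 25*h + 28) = (h + 1)/(h^2 - 3*h - 28)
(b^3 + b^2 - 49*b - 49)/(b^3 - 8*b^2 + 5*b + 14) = (b + 7)/(b - 2)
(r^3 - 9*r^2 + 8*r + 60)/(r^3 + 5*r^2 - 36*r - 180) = (r^2 - 3*r - 10)/(r^2 + 11*r + 30)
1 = 1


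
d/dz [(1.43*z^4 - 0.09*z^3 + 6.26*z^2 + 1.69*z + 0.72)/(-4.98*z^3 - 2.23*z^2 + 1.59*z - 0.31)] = (-7.1214*z^6 - 6.3778*z^5 + 38.1966*z^4 + 14.773*z^3 + 24.5626*z^2 - 0.67*z - 1.6687)/(24.8004*z^6 + 22.2108*z^5 - 10.8635*z^4 - 4.0038*z^3 + 3.9107*z^2 - 0.9858*z + 0.0961)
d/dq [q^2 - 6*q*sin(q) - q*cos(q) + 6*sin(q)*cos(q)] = q*sin(q) - 6*q*cos(q) + 2*q - 6*sin(q) - cos(q) + 6*cos(2*q)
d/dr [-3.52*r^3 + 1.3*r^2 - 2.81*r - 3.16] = -10.56*r^2 + 2.6*r - 2.81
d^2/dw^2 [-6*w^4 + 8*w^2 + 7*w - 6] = 16 - 72*w^2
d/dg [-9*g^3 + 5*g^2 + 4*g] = -27*g^2 + 10*g + 4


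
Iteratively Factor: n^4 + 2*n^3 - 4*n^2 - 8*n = (n + 2)*(n^3 - 4*n) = n*(n + 2)*(n^2 - 4) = n*(n - 2)*(n + 2)*(n + 2)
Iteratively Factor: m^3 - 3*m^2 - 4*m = (m)*(m^2 - 3*m - 4) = m*(m - 4)*(m + 1)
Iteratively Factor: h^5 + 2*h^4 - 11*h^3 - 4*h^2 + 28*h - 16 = (h + 4)*(h^4 - 2*h^3 - 3*h^2 + 8*h - 4) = (h - 1)*(h + 4)*(h^3 - h^2 - 4*h + 4) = (h - 2)*(h - 1)*(h + 4)*(h^2 + h - 2) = (h - 2)*(h - 1)*(h + 2)*(h + 4)*(h - 1)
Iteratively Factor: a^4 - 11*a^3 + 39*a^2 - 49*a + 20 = (a - 4)*(a^3 - 7*a^2 + 11*a - 5) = (a - 5)*(a - 4)*(a^2 - 2*a + 1) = (a - 5)*(a - 4)*(a - 1)*(a - 1)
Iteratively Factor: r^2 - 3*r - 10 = (r + 2)*(r - 5)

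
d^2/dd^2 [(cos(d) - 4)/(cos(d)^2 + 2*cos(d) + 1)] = (-31*cos(d)/4 + 10*cos(2*d) - cos(3*d)/4 - 18)/(cos(d) + 1)^4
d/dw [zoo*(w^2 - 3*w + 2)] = zoo*(w + 1)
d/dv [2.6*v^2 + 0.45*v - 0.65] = 5.2*v + 0.45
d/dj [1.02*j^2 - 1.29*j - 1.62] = 2.04*j - 1.29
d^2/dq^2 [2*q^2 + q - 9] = 4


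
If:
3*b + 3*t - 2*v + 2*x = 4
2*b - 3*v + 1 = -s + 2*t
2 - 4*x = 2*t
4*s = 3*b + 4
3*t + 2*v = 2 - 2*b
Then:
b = -6/13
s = 17/26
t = 19/13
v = -19/26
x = -3/13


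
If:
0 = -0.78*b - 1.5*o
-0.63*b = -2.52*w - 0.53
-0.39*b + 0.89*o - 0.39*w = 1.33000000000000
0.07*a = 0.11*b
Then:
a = -2.06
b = -1.31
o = 0.68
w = -0.54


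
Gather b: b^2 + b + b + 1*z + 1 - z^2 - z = b^2 + 2*b - z^2 + 1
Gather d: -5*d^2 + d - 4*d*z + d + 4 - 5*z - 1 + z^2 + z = -5*d^2 + d*(2 - 4*z) + z^2 - 4*z + 3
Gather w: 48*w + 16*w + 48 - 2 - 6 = 64*w + 40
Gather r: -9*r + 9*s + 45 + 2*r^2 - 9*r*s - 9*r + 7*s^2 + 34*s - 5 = 2*r^2 + r*(-9*s - 18) + 7*s^2 + 43*s + 40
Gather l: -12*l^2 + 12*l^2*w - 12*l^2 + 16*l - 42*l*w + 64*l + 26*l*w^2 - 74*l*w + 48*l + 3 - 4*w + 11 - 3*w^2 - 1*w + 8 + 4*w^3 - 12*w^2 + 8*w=l^2*(12*w - 24) + l*(26*w^2 - 116*w + 128) + 4*w^3 - 15*w^2 + 3*w + 22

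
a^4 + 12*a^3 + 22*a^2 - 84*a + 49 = (a - 1)^2*(a + 7)^2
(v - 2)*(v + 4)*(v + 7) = v^3 + 9*v^2 + 6*v - 56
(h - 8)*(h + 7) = h^2 - h - 56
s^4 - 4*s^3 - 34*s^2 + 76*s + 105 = (s - 7)*(s - 3)*(s + 1)*(s + 5)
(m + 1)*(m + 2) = m^2 + 3*m + 2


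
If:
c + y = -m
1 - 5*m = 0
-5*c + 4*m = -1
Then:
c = 9/25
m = 1/5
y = -14/25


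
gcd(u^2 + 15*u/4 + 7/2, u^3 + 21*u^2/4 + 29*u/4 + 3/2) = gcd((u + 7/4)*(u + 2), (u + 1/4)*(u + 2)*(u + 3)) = u + 2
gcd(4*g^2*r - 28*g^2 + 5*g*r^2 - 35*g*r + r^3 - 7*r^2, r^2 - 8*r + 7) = r - 7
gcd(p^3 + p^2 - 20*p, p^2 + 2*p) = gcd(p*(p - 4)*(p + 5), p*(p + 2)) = p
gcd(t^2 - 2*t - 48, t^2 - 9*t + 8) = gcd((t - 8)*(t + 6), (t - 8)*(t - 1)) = t - 8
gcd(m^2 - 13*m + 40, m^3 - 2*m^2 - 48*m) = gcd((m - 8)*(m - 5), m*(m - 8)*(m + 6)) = m - 8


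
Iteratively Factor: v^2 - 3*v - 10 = (v - 5)*(v + 2)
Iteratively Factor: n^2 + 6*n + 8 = (n + 4)*(n + 2)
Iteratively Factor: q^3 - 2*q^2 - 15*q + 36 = (q - 3)*(q^2 + q - 12) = (q - 3)^2*(q + 4)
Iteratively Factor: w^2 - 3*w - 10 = (w - 5)*(w + 2)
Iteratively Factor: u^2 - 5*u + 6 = (u - 3)*(u - 2)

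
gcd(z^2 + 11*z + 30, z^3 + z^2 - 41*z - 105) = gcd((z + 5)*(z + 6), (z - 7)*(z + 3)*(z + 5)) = z + 5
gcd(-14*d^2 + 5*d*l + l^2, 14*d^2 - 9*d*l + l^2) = 2*d - l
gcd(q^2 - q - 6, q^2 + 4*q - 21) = q - 3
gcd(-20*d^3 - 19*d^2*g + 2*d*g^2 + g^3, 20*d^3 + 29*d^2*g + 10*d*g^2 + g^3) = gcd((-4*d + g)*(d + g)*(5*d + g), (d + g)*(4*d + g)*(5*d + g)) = 5*d^2 + 6*d*g + g^2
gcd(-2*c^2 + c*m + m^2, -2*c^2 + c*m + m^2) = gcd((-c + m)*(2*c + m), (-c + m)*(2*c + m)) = 2*c^2 - c*m - m^2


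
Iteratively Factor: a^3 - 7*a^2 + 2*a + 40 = (a - 4)*(a^2 - 3*a - 10) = (a - 4)*(a + 2)*(a - 5)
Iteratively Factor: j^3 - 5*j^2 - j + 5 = (j - 1)*(j^2 - 4*j - 5) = (j - 5)*(j - 1)*(j + 1)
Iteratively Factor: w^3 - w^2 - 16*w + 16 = (w - 1)*(w^2 - 16) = (w - 4)*(w - 1)*(w + 4)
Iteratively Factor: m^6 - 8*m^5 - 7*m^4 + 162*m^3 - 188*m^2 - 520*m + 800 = (m + 4)*(m^5 - 12*m^4 + 41*m^3 - 2*m^2 - 180*m + 200) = (m - 5)*(m + 4)*(m^4 - 7*m^3 + 6*m^2 + 28*m - 40) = (m - 5)*(m - 2)*(m + 4)*(m^3 - 5*m^2 - 4*m + 20) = (m - 5)*(m - 2)^2*(m + 4)*(m^2 - 3*m - 10) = (m - 5)*(m - 2)^2*(m + 2)*(m + 4)*(m - 5)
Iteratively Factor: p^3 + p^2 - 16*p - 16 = (p + 1)*(p^2 - 16) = (p + 1)*(p + 4)*(p - 4)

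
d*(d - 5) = d^2 - 5*d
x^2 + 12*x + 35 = (x + 5)*(x + 7)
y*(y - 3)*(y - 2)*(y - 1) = y^4 - 6*y^3 + 11*y^2 - 6*y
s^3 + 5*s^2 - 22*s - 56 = (s - 4)*(s + 2)*(s + 7)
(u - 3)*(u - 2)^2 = u^3 - 7*u^2 + 16*u - 12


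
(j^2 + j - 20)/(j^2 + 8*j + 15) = (j - 4)/(j + 3)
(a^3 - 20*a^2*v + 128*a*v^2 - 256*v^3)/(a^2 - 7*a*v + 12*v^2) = (-a^2 + 16*a*v - 64*v^2)/(-a + 3*v)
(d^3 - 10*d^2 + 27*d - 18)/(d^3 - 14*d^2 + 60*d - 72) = (d^2 - 4*d + 3)/(d^2 - 8*d + 12)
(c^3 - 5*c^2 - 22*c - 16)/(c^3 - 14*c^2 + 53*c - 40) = (c^2 + 3*c + 2)/(c^2 - 6*c + 5)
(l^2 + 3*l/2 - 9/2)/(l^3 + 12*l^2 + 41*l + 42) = (l - 3/2)/(l^2 + 9*l + 14)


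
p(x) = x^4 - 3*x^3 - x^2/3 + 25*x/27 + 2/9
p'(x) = 4*x^3 - 9*x^2 - 2*x/3 + 25/27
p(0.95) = -0.96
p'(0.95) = -4.40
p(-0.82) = 1.35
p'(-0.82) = -6.78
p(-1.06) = 3.70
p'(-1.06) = -13.24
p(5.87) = 574.66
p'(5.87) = 495.95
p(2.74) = -5.09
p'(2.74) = 13.81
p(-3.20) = 197.01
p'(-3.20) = -220.17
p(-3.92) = 408.31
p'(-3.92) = -375.70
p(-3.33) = 227.18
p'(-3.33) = -244.36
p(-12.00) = 25861.11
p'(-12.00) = -8199.07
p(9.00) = 4355.56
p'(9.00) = 2181.93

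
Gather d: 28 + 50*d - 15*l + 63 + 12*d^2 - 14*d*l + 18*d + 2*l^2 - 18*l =12*d^2 + d*(68 - 14*l) + 2*l^2 - 33*l + 91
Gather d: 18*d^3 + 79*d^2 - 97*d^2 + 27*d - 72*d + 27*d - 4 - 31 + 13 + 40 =18*d^3 - 18*d^2 - 18*d + 18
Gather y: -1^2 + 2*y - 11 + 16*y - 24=18*y - 36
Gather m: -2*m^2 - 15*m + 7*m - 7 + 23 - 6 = -2*m^2 - 8*m + 10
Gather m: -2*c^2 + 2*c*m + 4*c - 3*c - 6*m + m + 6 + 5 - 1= -2*c^2 + c + m*(2*c - 5) + 10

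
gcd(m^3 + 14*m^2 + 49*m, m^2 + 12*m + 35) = m + 7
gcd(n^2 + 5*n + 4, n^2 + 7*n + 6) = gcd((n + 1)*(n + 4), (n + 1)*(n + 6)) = n + 1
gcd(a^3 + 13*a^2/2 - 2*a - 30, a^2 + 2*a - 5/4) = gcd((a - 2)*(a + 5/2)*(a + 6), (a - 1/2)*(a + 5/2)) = a + 5/2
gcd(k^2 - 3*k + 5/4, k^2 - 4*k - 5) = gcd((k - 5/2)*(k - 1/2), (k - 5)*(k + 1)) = 1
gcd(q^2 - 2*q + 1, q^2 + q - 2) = q - 1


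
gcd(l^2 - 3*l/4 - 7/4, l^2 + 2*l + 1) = l + 1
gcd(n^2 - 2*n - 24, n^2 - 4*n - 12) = n - 6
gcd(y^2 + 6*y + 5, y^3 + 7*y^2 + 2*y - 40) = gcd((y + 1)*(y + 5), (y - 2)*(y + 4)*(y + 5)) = y + 5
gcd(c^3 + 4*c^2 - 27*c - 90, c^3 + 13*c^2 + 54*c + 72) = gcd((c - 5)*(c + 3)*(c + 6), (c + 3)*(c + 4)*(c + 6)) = c^2 + 9*c + 18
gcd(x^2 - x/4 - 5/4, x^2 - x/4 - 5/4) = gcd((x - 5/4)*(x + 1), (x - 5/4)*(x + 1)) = x^2 - x/4 - 5/4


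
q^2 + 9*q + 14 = (q + 2)*(q + 7)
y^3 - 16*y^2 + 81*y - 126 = (y - 7)*(y - 6)*(y - 3)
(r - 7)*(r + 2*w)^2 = r^3 + 4*r^2*w - 7*r^2 + 4*r*w^2 - 28*r*w - 28*w^2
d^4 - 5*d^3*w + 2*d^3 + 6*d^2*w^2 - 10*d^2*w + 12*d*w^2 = d*(d + 2)*(d - 3*w)*(d - 2*w)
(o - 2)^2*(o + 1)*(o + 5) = o^4 + 2*o^3 - 15*o^2 + 4*o + 20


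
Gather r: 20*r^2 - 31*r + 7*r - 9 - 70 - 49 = 20*r^2 - 24*r - 128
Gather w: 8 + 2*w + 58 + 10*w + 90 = 12*w + 156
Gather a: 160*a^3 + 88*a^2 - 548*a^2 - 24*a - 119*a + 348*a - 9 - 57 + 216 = 160*a^3 - 460*a^2 + 205*a + 150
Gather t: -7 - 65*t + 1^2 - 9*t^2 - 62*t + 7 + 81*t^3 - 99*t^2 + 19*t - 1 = 81*t^3 - 108*t^2 - 108*t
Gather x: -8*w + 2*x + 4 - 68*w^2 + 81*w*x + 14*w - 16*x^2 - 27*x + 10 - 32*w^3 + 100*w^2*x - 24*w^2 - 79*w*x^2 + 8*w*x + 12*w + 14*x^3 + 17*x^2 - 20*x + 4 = -32*w^3 - 92*w^2 + 18*w + 14*x^3 + x^2*(1 - 79*w) + x*(100*w^2 + 89*w - 45) + 18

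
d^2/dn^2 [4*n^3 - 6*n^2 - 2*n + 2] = 24*n - 12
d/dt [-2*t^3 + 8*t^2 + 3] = 2*t*(8 - 3*t)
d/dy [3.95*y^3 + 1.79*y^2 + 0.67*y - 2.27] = 11.85*y^2 + 3.58*y + 0.67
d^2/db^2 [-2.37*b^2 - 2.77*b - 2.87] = -4.74000000000000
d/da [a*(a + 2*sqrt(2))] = 2*a + 2*sqrt(2)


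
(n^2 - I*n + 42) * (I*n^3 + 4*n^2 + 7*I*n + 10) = I*n^5 + 5*n^4 + 45*I*n^3 + 185*n^2 + 284*I*n + 420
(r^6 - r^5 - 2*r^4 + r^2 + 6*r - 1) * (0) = 0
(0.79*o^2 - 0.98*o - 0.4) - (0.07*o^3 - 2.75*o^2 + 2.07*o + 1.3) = -0.07*o^3 + 3.54*o^2 - 3.05*o - 1.7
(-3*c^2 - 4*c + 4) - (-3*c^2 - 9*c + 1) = 5*c + 3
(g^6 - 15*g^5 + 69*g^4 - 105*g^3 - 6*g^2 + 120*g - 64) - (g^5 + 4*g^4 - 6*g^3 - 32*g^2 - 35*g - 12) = g^6 - 16*g^5 + 65*g^4 - 99*g^3 + 26*g^2 + 155*g - 52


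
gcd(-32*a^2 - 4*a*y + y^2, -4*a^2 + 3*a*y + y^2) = 4*a + y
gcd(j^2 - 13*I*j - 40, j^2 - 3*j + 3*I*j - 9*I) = 1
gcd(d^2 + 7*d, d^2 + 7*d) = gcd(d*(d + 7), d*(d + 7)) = d^2 + 7*d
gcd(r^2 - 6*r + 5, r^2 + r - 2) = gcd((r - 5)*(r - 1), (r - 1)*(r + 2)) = r - 1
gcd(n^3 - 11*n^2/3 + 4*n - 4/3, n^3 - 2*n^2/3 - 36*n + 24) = n - 2/3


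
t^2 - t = t*(t - 1)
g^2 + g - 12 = (g - 3)*(g + 4)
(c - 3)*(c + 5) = c^2 + 2*c - 15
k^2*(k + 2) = k^3 + 2*k^2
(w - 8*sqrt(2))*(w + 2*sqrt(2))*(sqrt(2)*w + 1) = sqrt(2)*w^3 - 11*w^2 - 38*sqrt(2)*w - 32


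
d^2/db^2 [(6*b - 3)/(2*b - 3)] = 48/(2*b - 3)^3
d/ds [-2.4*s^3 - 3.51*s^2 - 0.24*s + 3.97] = -7.2*s^2 - 7.02*s - 0.24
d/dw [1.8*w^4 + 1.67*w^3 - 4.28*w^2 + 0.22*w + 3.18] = 7.2*w^3 + 5.01*w^2 - 8.56*w + 0.22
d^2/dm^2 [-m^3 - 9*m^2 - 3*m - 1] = -6*m - 18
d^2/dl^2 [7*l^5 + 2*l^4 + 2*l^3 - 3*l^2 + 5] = 140*l^3 + 24*l^2 + 12*l - 6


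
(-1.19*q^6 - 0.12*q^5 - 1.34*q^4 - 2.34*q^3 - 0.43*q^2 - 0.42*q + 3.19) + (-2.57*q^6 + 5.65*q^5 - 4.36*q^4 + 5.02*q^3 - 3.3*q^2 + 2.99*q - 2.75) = -3.76*q^6 + 5.53*q^5 - 5.7*q^4 + 2.68*q^3 - 3.73*q^2 + 2.57*q + 0.44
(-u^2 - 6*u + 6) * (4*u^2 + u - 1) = -4*u^4 - 25*u^3 + 19*u^2 + 12*u - 6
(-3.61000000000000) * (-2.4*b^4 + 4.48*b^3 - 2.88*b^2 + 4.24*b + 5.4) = 8.664*b^4 - 16.1728*b^3 + 10.3968*b^2 - 15.3064*b - 19.494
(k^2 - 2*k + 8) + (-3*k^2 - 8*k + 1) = -2*k^2 - 10*k + 9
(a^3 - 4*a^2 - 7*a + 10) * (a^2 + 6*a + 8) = a^5 + 2*a^4 - 23*a^3 - 64*a^2 + 4*a + 80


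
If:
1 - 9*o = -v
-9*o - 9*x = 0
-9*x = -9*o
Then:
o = 0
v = -1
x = 0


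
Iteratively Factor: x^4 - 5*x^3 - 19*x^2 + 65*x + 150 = (x - 5)*(x^3 - 19*x - 30) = (x - 5)*(x + 3)*(x^2 - 3*x - 10) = (x - 5)*(x + 2)*(x + 3)*(x - 5)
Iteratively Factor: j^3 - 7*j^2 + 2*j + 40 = (j - 5)*(j^2 - 2*j - 8) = (j - 5)*(j - 4)*(j + 2)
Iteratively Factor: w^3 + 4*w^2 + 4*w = (w + 2)*(w^2 + 2*w) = (w + 2)^2*(w)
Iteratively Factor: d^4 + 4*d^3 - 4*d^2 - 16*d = (d + 4)*(d^3 - 4*d) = d*(d + 4)*(d^2 - 4) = d*(d - 2)*(d + 4)*(d + 2)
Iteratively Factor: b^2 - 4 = (b + 2)*(b - 2)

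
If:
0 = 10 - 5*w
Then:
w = 2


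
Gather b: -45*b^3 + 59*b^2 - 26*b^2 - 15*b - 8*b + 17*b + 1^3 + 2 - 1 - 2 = -45*b^3 + 33*b^2 - 6*b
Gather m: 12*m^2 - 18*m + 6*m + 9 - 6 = 12*m^2 - 12*m + 3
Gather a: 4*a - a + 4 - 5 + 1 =3*a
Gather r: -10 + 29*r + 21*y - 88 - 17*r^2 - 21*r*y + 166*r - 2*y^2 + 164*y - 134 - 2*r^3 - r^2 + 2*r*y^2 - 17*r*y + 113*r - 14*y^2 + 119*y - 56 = -2*r^3 - 18*r^2 + r*(2*y^2 - 38*y + 308) - 16*y^2 + 304*y - 288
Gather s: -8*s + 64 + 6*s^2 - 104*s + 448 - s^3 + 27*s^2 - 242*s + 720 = -s^3 + 33*s^2 - 354*s + 1232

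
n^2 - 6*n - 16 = (n - 8)*(n + 2)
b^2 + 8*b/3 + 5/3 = (b + 1)*(b + 5/3)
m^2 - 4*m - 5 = (m - 5)*(m + 1)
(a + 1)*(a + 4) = a^2 + 5*a + 4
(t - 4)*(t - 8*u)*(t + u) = t^3 - 7*t^2*u - 4*t^2 - 8*t*u^2 + 28*t*u + 32*u^2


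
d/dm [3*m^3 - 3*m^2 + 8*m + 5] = 9*m^2 - 6*m + 8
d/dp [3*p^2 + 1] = 6*p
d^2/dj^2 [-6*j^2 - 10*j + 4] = -12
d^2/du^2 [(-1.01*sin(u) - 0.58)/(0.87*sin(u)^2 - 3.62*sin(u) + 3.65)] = (0.764469000000001*sin(u)^5 + 4.93690199999999*sin(u)^4 - 26.252424*sin(u)^3 + 10.94451*sin(u)^2 + 51.322707*sin(u) - 38.207784)/(0.87*sin(u)^2 - 3.62*sin(u) + 3.65)^3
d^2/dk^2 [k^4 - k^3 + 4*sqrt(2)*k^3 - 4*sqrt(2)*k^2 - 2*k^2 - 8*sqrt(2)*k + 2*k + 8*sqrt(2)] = 12*k^2 - 6*k + 24*sqrt(2)*k - 8*sqrt(2) - 4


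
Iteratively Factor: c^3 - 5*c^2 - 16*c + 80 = (c + 4)*(c^2 - 9*c + 20) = (c - 5)*(c + 4)*(c - 4)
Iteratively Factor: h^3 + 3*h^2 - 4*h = (h)*(h^2 + 3*h - 4) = h*(h + 4)*(h - 1)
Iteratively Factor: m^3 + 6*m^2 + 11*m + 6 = (m + 1)*(m^2 + 5*m + 6) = (m + 1)*(m + 3)*(m + 2)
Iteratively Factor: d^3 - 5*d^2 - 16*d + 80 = (d + 4)*(d^2 - 9*d + 20) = (d - 4)*(d + 4)*(d - 5)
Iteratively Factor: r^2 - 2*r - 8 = (r + 2)*(r - 4)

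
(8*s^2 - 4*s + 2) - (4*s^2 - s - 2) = 4*s^2 - 3*s + 4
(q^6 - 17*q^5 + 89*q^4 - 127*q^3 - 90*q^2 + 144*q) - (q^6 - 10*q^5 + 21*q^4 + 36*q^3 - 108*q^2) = -7*q^5 + 68*q^4 - 163*q^3 + 18*q^2 + 144*q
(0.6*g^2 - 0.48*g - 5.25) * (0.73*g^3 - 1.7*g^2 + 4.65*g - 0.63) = 0.438*g^5 - 1.3704*g^4 - 0.2265*g^3 + 6.315*g^2 - 24.1101*g + 3.3075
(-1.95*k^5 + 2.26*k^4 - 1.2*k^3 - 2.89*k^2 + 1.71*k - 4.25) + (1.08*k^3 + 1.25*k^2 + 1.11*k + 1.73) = -1.95*k^5 + 2.26*k^4 - 0.12*k^3 - 1.64*k^2 + 2.82*k - 2.52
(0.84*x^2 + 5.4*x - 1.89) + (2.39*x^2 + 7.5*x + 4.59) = 3.23*x^2 + 12.9*x + 2.7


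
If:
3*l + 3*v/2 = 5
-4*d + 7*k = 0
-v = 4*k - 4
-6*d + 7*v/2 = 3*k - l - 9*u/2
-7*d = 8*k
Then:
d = 0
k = 0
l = -1/3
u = -82/27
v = 4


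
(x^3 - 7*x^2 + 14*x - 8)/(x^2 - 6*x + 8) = x - 1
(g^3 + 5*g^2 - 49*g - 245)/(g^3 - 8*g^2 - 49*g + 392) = (g + 5)/(g - 8)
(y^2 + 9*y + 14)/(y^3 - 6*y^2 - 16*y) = (y + 7)/(y*(y - 8))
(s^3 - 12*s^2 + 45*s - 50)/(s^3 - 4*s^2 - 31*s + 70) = (s^2 - 10*s + 25)/(s^2 - 2*s - 35)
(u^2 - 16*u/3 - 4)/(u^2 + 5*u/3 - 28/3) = (3*u^2 - 16*u - 12)/(3*u^2 + 5*u - 28)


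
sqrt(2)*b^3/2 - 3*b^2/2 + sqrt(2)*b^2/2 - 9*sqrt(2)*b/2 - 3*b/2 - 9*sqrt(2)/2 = (b - 3*sqrt(2))*(b + 3*sqrt(2)/2)*(sqrt(2)*b/2 + sqrt(2)/2)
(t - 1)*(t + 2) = t^2 + t - 2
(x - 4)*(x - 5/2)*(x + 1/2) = x^3 - 6*x^2 + 27*x/4 + 5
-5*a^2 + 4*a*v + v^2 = (-a + v)*(5*a + v)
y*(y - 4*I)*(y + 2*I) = y^3 - 2*I*y^2 + 8*y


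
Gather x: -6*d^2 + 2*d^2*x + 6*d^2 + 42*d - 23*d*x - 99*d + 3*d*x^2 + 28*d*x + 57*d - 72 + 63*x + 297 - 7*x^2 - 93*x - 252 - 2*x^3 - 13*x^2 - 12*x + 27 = -2*x^3 + x^2*(3*d - 20) + x*(2*d^2 + 5*d - 42)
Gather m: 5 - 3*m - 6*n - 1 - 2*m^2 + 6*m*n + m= -2*m^2 + m*(6*n - 2) - 6*n + 4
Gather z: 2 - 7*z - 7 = -7*z - 5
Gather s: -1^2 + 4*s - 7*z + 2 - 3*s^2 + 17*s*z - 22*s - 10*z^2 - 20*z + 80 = -3*s^2 + s*(17*z - 18) - 10*z^2 - 27*z + 81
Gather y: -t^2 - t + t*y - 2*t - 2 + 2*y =-t^2 - 3*t + y*(t + 2) - 2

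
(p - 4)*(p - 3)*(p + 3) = p^3 - 4*p^2 - 9*p + 36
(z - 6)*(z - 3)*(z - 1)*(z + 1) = z^4 - 9*z^3 + 17*z^2 + 9*z - 18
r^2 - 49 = (r - 7)*(r + 7)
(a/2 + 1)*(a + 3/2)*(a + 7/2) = a^3/2 + 7*a^2/2 + 61*a/8 + 21/4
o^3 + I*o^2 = o^2*(o + I)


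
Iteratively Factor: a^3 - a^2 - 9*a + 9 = (a + 3)*(a^2 - 4*a + 3) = (a - 1)*(a + 3)*(a - 3)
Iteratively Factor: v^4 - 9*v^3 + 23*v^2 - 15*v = (v - 3)*(v^3 - 6*v^2 + 5*v) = v*(v - 3)*(v^2 - 6*v + 5) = v*(v - 3)*(v - 1)*(v - 5)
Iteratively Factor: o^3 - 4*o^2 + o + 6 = (o - 3)*(o^2 - o - 2) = (o - 3)*(o + 1)*(o - 2)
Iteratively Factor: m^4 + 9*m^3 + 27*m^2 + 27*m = (m + 3)*(m^3 + 6*m^2 + 9*m) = (m + 3)^2*(m^2 + 3*m) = m*(m + 3)^2*(m + 3)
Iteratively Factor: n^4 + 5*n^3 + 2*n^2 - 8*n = (n)*(n^3 + 5*n^2 + 2*n - 8) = n*(n + 4)*(n^2 + n - 2) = n*(n + 2)*(n + 4)*(n - 1)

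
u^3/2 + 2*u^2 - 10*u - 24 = (u/2 + 1)*(u - 4)*(u + 6)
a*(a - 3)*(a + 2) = a^3 - a^2 - 6*a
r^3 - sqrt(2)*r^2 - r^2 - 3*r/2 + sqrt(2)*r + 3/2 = (r - 1)*(r - 3*sqrt(2)/2)*(r + sqrt(2)/2)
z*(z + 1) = z^2 + z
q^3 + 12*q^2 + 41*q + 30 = (q + 1)*(q + 5)*(q + 6)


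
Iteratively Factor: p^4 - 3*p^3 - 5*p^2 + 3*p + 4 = (p - 1)*(p^3 - 2*p^2 - 7*p - 4) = (p - 4)*(p - 1)*(p^2 + 2*p + 1) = (p - 4)*(p - 1)*(p + 1)*(p + 1)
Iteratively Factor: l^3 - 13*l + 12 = (l + 4)*(l^2 - 4*l + 3) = (l - 1)*(l + 4)*(l - 3)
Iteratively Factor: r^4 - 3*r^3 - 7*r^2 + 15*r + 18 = (r - 3)*(r^3 - 7*r - 6) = (r - 3)^2*(r^2 + 3*r + 2) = (r - 3)^2*(r + 1)*(r + 2)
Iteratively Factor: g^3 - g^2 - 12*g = (g - 4)*(g^2 + 3*g) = (g - 4)*(g + 3)*(g)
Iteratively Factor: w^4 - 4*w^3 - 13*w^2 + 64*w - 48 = (w - 4)*(w^3 - 13*w + 12) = (w - 4)*(w - 1)*(w^2 + w - 12) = (w - 4)*(w - 1)*(w + 4)*(w - 3)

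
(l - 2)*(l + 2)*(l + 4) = l^3 + 4*l^2 - 4*l - 16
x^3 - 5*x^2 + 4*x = x*(x - 4)*(x - 1)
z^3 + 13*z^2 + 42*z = z*(z + 6)*(z + 7)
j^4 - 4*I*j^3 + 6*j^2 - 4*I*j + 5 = (j - 5*I)*(j - I)*(j + I)^2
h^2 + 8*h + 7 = (h + 1)*(h + 7)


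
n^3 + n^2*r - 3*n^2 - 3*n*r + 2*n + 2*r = (n - 2)*(n - 1)*(n + r)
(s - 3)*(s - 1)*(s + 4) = s^3 - 13*s + 12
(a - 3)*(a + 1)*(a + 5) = a^3 + 3*a^2 - 13*a - 15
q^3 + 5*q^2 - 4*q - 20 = (q - 2)*(q + 2)*(q + 5)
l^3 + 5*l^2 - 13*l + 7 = (l - 1)^2*(l + 7)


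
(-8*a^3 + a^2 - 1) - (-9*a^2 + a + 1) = -8*a^3 + 10*a^2 - a - 2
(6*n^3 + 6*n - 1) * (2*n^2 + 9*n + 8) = 12*n^5 + 54*n^4 + 60*n^3 + 52*n^2 + 39*n - 8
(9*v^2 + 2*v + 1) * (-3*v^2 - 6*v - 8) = -27*v^4 - 60*v^3 - 87*v^2 - 22*v - 8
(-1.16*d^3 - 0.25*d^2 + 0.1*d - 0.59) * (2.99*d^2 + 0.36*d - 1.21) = -3.4684*d^5 - 1.1651*d^4 + 1.6126*d^3 - 1.4256*d^2 - 0.3334*d + 0.7139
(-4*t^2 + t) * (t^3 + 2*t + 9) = -4*t^5 + t^4 - 8*t^3 - 34*t^2 + 9*t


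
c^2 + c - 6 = (c - 2)*(c + 3)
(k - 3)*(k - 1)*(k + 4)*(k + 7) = k^4 + 7*k^3 - 13*k^2 - 79*k + 84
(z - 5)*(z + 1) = z^2 - 4*z - 5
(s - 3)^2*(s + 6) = s^3 - 27*s + 54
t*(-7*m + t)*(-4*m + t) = 28*m^2*t - 11*m*t^2 + t^3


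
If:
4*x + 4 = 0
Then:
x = -1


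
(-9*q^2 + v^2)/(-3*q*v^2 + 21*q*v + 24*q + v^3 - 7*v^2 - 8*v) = (3*q + v)/(v^2 - 7*v - 8)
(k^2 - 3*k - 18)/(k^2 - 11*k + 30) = (k + 3)/(k - 5)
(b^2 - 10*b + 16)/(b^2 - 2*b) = (b - 8)/b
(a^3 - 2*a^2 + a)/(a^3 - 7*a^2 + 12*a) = (a^2 - 2*a + 1)/(a^2 - 7*a + 12)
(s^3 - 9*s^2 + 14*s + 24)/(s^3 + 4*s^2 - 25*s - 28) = (s - 6)/(s + 7)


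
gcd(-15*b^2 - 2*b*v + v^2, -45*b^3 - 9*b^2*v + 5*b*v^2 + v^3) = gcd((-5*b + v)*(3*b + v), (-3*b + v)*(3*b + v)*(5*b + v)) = 3*b + v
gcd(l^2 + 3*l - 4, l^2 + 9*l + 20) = l + 4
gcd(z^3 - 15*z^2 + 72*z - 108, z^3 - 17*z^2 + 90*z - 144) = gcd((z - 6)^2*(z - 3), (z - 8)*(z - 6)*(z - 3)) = z^2 - 9*z + 18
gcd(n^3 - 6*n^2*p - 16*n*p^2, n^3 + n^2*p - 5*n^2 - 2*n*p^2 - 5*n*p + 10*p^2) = n + 2*p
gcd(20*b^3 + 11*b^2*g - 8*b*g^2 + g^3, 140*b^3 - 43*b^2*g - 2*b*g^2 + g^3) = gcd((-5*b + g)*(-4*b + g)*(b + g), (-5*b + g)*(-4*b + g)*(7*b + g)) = 20*b^2 - 9*b*g + g^2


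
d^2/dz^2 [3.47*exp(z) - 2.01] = 3.47*exp(z)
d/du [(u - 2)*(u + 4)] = 2*u + 2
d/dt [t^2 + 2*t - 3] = 2*t + 2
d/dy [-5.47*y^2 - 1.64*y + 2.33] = -10.94*y - 1.64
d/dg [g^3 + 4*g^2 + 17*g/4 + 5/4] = 3*g^2 + 8*g + 17/4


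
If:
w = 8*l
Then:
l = w/8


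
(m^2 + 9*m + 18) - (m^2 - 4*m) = 13*m + 18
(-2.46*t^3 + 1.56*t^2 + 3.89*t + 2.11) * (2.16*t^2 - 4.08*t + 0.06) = -5.3136*t^5 + 13.4064*t^4 + 1.89*t^3 - 11.22*t^2 - 8.3754*t + 0.1266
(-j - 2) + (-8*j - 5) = -9*j - 7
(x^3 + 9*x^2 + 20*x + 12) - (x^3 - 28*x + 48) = 9*x^2 + 48*x - 36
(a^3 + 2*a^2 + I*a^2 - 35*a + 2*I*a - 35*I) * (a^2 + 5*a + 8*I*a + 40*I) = a^5 + 7*a^4 + 9*I*a^4 - 33*a^3 + 63*I*a^3 - 231*a^2 - 225*I*a^2 + 200*a - 1575*I*a + 1400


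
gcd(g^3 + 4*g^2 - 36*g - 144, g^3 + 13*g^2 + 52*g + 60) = g + 6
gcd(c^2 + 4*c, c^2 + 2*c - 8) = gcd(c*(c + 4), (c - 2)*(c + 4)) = c + 4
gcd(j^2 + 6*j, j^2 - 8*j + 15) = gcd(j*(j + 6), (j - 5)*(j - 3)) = 1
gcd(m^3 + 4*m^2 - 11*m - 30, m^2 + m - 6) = 1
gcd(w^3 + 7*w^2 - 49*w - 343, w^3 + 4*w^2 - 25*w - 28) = w + 7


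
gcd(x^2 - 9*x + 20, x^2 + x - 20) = x - 4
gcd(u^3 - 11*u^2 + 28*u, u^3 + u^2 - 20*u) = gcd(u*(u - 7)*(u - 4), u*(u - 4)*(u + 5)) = u^2 - 4*u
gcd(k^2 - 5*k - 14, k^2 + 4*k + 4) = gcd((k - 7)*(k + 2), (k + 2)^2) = k + 2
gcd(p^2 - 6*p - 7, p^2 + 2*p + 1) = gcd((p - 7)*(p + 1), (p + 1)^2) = p + 1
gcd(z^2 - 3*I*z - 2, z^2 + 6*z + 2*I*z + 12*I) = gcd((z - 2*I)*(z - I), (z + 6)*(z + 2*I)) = 1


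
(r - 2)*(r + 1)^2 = r^3 - 3*r - 2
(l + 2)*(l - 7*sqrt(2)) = l^2 - 7*sqrt(2)*l + 2*l - 14*sqrt(2)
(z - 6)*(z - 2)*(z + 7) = z^3 - z^2 - 44*z + 84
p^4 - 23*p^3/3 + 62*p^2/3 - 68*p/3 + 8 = (p - 3)*(p - 2)^2*(p - 2/3)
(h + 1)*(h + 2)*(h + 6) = h^3 + 9*h^2 + 20*h + 12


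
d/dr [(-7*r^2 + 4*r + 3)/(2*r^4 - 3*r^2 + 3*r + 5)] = (2*(2 - 7*r)*(2*r^4 - 3*r^2 + 3*r + 5) - (-7*r^2 + 4*r + 3)*(8*r^3 - 6*r + 3))/(2*r^4 - 3*r^2 + 3*r + 5)^2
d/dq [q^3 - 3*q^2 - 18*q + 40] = 3*q^2 - 6*q - 18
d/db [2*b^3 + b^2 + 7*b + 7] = 6*b^2 + 2*b + 7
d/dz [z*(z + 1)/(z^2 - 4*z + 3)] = (-5*z^2 + 6*z + 3)/(z^4 - 8*z^3 + 22*z^2 - 24*z + 9)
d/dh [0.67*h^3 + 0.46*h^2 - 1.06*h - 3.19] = 2.01*h^2 + 0.92*h - 1.06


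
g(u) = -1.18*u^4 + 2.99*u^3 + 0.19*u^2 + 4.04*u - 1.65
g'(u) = -4.72*u^3 + 8.97*u^2 + 0.38*u + 4.04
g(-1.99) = -51.01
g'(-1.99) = 76.00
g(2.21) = 12.33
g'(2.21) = -2.26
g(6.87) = -1623.95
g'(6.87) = -1100.42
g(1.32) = 7.31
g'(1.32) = 9.32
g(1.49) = 8.87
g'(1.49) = 8.91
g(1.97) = 12.13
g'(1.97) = 3.51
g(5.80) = -723.79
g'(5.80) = -612.93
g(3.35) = -22.19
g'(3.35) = -71.47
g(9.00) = -5512.17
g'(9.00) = -2706.85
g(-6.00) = -2194.17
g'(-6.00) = 1344.20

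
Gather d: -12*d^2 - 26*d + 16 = -12*d^2 - 26*d + 16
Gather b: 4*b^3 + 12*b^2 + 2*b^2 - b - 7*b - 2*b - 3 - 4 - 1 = 4*b^3 + 14*b^2 - 10*b - 8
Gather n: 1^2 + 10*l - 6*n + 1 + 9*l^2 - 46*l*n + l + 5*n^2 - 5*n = 9*l^2 + 11*l + 5*n^2 + n*(-46*l - 11) + 2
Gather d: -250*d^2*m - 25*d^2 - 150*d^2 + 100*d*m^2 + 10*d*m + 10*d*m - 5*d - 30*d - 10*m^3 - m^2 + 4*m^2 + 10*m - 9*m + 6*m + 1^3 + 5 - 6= d^2*(-250*m - 175) + d*(100*m^2 + 20*m - 35) - 10*m^3 + 3*m^2 + 7*m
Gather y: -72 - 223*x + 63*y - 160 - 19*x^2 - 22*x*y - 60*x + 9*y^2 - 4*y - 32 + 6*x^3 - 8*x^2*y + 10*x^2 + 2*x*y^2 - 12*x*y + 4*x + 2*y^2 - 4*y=6*x^3 - 9*x^2 - 279*x + y^2*(2*x + 11) + y*(-8*x^2 - 34*x + 55) - 264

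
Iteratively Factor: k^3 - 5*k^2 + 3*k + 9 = (k + 1)*(k^2 - 6*k + 9) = (k - 3)*(k + 1)*(k - 3)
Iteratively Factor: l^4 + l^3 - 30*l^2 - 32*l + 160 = (l - 2)*(l^3 + 3*l^2 - 24*l - 80) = (l - 2)*(l + 4)*(l^2 - l - 20) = (l - 5)*(l - 2)*(l + 4)*(l + 4)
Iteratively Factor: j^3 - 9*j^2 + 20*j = (j - 5)*(j^2 - 4*j) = (j - 5)*(j - 4)*(j)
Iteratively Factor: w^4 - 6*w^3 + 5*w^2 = (w - 5)*(w^3 - w^2) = w*(w - 5)*(w^2 - w) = w^2*(w - 5)*(w - 1)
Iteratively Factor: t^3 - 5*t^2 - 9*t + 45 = (t - 5)*(t^2 - 9) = (t - 5)*(t + 3)*(t - 3)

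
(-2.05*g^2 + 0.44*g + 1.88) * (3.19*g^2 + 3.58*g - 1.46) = -6.5395*g^4 - 5.9354*g^3 + 10.5654*g^2 + 6.088*g - 2.7448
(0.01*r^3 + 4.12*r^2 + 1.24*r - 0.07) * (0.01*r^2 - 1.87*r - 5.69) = 0.0001*r^5 + 0.0225*r^4 - 7.7489*r^3 - 25.7623*r^2 - 6.9247*r + 0.3983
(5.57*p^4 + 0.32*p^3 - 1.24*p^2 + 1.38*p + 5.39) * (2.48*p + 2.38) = 13.8136*p^5 + 14.0502*p^4 - 2.3136*p^3 + 0.4712*p^2 + 16.6516*p + 12.8282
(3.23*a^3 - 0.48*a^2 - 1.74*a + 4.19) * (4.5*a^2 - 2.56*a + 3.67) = 14.535*a^5 - 10.4288*a^4 + 5.2529*a^3 + 21.5478*a^2 - 17.1122*a + 15.3773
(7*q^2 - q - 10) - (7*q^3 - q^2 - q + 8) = -7*q^3 + 8*q^2 - 18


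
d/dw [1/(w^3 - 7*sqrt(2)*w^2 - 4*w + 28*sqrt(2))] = (-3*w^2 + 14*sqrt(2)*w + 4)/(w^3 - 7*sqrt(2)*w^2 - 4*w + 28*sqrt(2))^2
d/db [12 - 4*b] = -4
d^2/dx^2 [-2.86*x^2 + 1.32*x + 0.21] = -5.72000000000000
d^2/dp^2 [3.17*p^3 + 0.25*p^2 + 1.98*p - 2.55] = 19.02*p + 0.5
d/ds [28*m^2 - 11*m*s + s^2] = -11*m + 2*s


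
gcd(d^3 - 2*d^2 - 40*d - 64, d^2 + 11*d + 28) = d + 4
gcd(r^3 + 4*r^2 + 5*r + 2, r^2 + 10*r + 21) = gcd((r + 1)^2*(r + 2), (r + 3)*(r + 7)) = 1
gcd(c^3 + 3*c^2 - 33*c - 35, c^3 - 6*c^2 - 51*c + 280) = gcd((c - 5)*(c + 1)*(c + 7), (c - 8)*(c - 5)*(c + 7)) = c^2 + 2*c - 35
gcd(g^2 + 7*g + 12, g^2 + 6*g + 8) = g + 4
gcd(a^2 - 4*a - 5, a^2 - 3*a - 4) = a + 1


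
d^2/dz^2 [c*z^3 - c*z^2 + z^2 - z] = 6*c*z - 2*c + 2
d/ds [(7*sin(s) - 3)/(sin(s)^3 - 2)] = (-14*sin(s)^3 + 9*sin(s)^2 - 14)*cos(s)/(sin(s)^3 - 2)^2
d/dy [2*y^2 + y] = 4*y + 1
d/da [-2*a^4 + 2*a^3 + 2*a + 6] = -8*a^3 + 6*a^2 + 2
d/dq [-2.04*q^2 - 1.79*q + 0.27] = -4.08*q - 1.79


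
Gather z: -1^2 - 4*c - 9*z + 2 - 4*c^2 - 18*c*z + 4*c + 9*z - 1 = -4*c^2 - 18*c*z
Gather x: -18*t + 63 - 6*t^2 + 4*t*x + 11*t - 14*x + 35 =-6*t^2 - 7*t + x*(4*t - 14) + 98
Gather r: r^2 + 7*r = r^2 + 7*r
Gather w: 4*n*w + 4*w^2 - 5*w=4*w^2 + w*(4*n - 5)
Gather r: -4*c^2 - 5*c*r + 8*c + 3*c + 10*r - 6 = -4*c^2 + 11*c + r*(10 - 5*c) - 6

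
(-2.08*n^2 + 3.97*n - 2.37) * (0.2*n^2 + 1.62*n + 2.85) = -0.416*n^4 - 2.5756*n^3 + 0.0294*n^2 + 7.4751*n - 6.7545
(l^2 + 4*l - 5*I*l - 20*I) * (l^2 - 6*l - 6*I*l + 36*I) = l^4 - 2*l^3 - 11*I*l^3 - 54*l^2 + 22*I*l^2 + 60*l + 264*I*l + 720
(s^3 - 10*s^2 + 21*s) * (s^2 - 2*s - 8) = s^5 - 12*s^4 + 33*s^3 + 38*s^2 - 168*s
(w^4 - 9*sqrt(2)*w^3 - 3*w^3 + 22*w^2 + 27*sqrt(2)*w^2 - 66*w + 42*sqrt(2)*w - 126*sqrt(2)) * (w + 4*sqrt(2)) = w^5 - 5*sqrt(2)*w^4 - 3*w^4 - 50*w^3 + 15*sqrt(2)*w^3 + 150*w^2 + 130*sqrt(2)*w^2 - 390*sqrt(2)*w + 336*w - 1008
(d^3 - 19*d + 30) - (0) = d^3 - 19*d + 30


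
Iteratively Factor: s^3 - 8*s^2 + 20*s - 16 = (s - 2)*(s^2 - 6*s + 8) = (s - 2)^2*(s - 4)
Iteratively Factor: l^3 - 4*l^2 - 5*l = (l)*(l^2 - 4*l - 5) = l*(l - 5)*(l + 1)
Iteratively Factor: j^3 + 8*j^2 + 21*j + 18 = (j + 3)*(j^2 + 5*j + 6) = (j + 3)^2*(j + 2)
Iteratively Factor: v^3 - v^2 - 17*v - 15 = (v + 3)*(v^2 - 4*v - 5) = (v - 5)*(v + 3)*(v + 1)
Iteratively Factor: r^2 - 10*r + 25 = (r - 5)*(r - 5)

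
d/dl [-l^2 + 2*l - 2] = 2 - 2*l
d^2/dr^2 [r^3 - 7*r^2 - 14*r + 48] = 6*r - 14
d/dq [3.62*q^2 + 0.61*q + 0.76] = 7.24*q + 0.61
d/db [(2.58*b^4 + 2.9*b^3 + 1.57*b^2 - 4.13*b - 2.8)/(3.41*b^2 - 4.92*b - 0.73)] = (17.5956*b^5 - 28.1918*b^4 - 36.0696*b^3 + 0.00789999999999935*b^2 + 16.8038*b - 10.7611)/(11.6281*b^4 - 33.5544*b^3 + 19.2278*b^2 + 7.1832*b + 0.5329)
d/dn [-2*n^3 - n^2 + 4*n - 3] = -6*n^2 - 2*n + 4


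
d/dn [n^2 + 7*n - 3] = 2*n + 7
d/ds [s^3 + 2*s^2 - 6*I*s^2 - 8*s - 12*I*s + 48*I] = 3*s^2 + s*(4 - 12*I) - 8 - 12*I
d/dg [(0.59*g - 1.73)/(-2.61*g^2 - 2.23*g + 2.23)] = (1.5399*g^2 - 9.0306*g - 2.5422)/(6.8121*g^4 + 11.6406*g^3 - 6.6677*g^2 - 9.9458*g + 4.9729)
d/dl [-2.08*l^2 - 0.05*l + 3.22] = -4.16*l - 0.05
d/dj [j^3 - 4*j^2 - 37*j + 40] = 3*j^2 - 8*j - 37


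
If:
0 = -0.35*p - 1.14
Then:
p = -3.26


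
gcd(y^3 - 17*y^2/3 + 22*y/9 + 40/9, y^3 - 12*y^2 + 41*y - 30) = y - 5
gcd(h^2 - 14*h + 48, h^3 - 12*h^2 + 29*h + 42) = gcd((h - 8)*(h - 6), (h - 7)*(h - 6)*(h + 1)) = h - 6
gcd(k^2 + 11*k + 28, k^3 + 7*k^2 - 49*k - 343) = k + 7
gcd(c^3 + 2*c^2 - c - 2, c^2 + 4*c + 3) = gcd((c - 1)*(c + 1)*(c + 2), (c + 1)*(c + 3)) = c + 1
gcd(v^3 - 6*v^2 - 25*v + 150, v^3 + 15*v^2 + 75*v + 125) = v + 5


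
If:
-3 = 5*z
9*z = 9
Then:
No Solution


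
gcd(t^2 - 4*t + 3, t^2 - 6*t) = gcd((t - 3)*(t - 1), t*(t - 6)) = 1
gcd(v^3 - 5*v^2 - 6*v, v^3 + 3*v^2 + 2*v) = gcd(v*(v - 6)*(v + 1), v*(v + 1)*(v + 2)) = v^2 + v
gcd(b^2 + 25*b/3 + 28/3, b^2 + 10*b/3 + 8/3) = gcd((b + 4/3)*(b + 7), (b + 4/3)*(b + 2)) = b + 4/3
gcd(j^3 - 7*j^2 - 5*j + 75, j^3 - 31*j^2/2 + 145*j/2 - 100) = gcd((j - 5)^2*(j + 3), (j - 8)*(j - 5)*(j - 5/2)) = j - 5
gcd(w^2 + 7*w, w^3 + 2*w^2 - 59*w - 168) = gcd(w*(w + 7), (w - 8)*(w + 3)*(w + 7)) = w + 7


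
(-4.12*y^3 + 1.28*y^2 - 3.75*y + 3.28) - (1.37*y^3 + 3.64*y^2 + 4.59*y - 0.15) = -5.49*y^3 - 2.36*y^2 - 8.34*y + 3.43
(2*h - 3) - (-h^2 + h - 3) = h^2 + h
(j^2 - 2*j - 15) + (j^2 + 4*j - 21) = 2*j^2 + 2*j - 36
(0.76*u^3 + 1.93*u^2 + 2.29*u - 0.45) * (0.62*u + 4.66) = 0.4712*u^4 + 4.7382*u^3 + 10.4136*u^2 + 10.3924*u - 2.097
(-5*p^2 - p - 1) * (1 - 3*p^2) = 15*p^4 + 3*p^3 - 2*p^2 - p - 1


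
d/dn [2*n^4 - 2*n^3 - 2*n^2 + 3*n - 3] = 8*n^3 - 6*n^2 - 4*n + 3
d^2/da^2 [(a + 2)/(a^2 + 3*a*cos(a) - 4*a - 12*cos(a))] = ((2*a + 4)*(-3*a*sin(a) + 2*a + 12*sin(a) + 3*cos(a) - 4)^2 + (a^2 + 3*a*cos(a) - 4*a - 12*cos(a))*(3*a^2*cos(a) + 12*a*sin(a) - 6*a*cos(a) - 6*a - 12*sin(a) - 30*cos(a) + 4))/((a - 4)^3*(a + 3*cos(a))^3)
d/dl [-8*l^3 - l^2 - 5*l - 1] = -24*l^2 - 2*l - 5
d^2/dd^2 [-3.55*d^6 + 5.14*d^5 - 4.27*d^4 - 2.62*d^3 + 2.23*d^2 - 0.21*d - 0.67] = -106.5*d^4 + 102.8*d^3 - 51.24*d^2 - 15.72*d + 4.46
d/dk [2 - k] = -1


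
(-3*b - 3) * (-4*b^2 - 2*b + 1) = 12*b^3 + 18*b^2 + 3*b - 3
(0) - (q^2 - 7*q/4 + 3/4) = -q^2 + 7*q/4 - 3/4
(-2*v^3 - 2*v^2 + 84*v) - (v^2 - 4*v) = -2*v^3 - 3*v^2 + 88*v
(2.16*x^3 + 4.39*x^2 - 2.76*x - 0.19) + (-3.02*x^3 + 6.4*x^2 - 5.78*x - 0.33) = -0.86*x^3 + 10.79*x^2 - 8.54*x - 0.52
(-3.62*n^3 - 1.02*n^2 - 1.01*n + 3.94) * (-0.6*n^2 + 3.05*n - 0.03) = 2.172*n^5 - 10.429*n^4 - 2.3964*n^3 - 5.4139*n^2 + 12.0473*n - 0.1182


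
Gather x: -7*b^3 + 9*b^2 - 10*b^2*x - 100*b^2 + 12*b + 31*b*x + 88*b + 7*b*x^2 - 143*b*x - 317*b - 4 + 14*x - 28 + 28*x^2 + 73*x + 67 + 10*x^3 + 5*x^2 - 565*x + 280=-7*b^3 - 91*b^2 - 217*b + 10*x^3 + x^2*(7*b + 33) + x*(-10*b^2 - 112*b - 478) + 315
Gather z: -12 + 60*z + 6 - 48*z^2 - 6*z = -48*z^2 + 54*z - 6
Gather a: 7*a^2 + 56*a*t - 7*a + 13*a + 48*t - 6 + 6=7*a^2 + a*(56*t + 6) + 48*t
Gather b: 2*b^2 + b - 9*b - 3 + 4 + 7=2*b^2 - 8*b + 8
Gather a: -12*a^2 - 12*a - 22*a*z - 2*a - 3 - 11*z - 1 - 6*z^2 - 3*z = -12*a^2 + a*(-22*z - 14) - 6*z^2 - 14*z - 4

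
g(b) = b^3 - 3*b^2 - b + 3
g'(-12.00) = 503.00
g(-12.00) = -2145.00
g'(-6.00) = 143.00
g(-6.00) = -315.00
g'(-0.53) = 3.02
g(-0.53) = 2.54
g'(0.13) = -1.73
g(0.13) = 2.82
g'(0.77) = -3.84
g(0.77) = 0.91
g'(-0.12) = -0.24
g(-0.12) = 3.08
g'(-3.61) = 59.76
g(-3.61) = -79.53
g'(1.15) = -3.93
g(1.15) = -0.60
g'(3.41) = 13.42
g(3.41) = 4.36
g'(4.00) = 23.00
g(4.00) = 15.00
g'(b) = 3*b^2 - 6*b - 1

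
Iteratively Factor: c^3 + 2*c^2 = (c)*(c^2 + 2*c) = c*(c + 2)*(c)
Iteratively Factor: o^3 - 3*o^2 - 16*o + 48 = (o - 4)*(o^2 + o - 12) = (o - 4)*(o + 4)*(o - 3)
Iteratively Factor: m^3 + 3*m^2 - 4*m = (m - 1)*(m^2 + 4*m) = (m - 1)*(m + 4)*(m)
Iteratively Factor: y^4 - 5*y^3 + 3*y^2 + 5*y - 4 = (y - 1)*(y^3 - 4*y^2 - y + 4) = (y - 1)*(y + 1)*(y^2 - 5*y + 4) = (y - 1)^2*(y + 1)*(y - 4)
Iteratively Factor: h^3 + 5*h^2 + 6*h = (h)*(h^2 + 5*h + 6) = h*(h + 3)*(h + 2)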